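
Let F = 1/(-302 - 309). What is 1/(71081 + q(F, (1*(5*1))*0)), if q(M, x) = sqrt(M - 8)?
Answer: 43430491/3087082735660 - I*sqrt(2987179)/3087082735660 ≈ 1.4068e-5 - 5.5986e-10*I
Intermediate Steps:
F = -1/611 (F = 1/(-611) = -1/611 ≈ -0.0016367)
q(M, x) = sqrt(-8 + M)
1/(71081 + q(F, (1*(5*1))*0)) = 1/(71081 + sqrt(-8 - 1/611)) = 1/(71081 + sqrt(-4889/611)) = 1/(71081 + I*sqrt(2987179)/611)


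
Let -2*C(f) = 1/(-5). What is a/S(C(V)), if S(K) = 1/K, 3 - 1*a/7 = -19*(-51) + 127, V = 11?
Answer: -7651/10 ≈ -765.10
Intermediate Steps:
C(f) = ⅒ (C(f) = -½/(-5) = -½*(-⅕) = ⅒)
a = -7651 (a = 21 - 7*(-19*(-51) + 127) = 21 - 7*(969 + 127) = 21 - 7*1096 = 21 - 7672 = -7651)
a/S(C(V)) = -7651/(1/(⅒)) = -7651/10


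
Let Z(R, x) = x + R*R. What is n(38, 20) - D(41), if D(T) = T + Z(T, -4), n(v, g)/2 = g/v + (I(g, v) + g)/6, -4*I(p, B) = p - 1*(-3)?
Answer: -130127/76 ≈ -1712.2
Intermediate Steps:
I(p, B) = -¾ - p/4 (I(p, B) = -(p - 1*(-3))/4 = -(p + 3)/4 = -(3 + p)/4 = -¾ - p/4)
n(v, g) = -¼ + g/4 + 2*g/v (n(v, g) = 2*(g/v + ((-¾ - g/4) + g)/6) = 2*(g/v + (-¾ + 3*g/4)*(⅙)) = 2*(g/v + (-⅛ + g/8)) = 2*(-⅛ + g/8 + g/v) = -¼ + g/4 + 2*g/v)
Z(R, x) = x + R²
D(T) = -4 + T + T² (D(T) = T + (-4 + T²) = -4 + T + T²)
n(38, 20) - D(41) = (¼)*(8*20 + 38*(-1 + 20))/38 - (-4 + 41 + 41²) = (¼)*(1/38)*(160 + 38*19) - (-4 + 41 + 1681) = (¼)*(1/38)*(160 + 722) - 1*1718 = (¼)*(1/38)*882 - 1718 = 441/76 - 1718 = -130127/76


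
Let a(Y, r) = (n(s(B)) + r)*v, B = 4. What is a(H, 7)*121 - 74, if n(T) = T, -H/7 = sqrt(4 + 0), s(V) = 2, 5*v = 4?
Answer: 3986/5 ≈ 797.20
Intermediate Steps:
v = 4/5 (v = (1/5)*4 = 4/5 ≈ 0.80000)
H = -14 (H = -7*sqrt(4 + 0) = -7*sqrt(4) = -7*2 = -14)
a(Y, r) = 8/5 + 4*r/5 (a(Y, r) = (2 + r)*(4/5) = 8/5 + 4*r/5)
a(H, 7)*121 - 74 = (8/5 + (4/5)*7)*121 - 74 = (8/5 + 28/5)*121 - 74 = (36/5)*121 - 74 = 4356/5 - 74 = 3986/5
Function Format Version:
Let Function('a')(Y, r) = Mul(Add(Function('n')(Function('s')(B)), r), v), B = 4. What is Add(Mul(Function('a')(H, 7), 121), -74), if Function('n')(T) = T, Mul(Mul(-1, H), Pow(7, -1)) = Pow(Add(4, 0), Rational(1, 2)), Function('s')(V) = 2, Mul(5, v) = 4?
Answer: Rational(3986, 5) ≈ 797.20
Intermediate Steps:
v = Rational(4, 5) (v = Mul(Rational(1, 5), 4) = Rational(4, 5) ≈ 0.80000)
H = -14 (H = Mul(-7, Pow(Add(4, 0), Rational(1, 2))) = Mul(-7, Pow(4, Rational(1, 2))) = Mul(-7, 2) = -14)
Function('a')(Y, r) = Add(Rational(8, 5), Mul(Rational(4, 5), r)) (Function('a')(Y, r) = Mul(Add(2, r), Rational(4, 5)) = Add(Rational(8, 5), Mul(Rational(4, 5), r)))
Add(Mul(Function('a')(H, 7), 121), -74) = Add(Mul(Add(Rational(8, 5), Mul(Rational(4, 5), 7)), 121), -74) = Add(Mul(Add(Rational(8, 5), Rational(28, 5)), 121), -74) = Add(Mul(Rational(36, 5), 121), -74) = Add(Rational(4356, 5), -74) = Rational(3986, 5)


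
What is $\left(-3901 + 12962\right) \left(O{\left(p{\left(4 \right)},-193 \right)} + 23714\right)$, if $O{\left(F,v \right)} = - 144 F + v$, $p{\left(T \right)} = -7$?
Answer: $222257269$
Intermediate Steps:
$O{\left(F,v \right)} = v - 144 F$
$\left(-3901 + 12962\right) \left(O{\left(p{\left(4 \right)},-193 \right)} + 23714\right) = \left(-3901 + 12962\right) \left(\left(-193 - -1008\right) + 23714\right) = 9061 \left(\left(-193 + 1008\right) + 23714\right) = 9061 \left(815 + 23714\right) = 9061 \cdot 24529 = 222257269$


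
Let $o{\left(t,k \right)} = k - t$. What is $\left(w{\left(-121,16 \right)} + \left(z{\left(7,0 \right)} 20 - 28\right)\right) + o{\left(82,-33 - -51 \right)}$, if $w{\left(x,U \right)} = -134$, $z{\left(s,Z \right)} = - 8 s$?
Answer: $-1346$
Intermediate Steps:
$\left(w{\left(-121,16 \right)} + \left(z{\left(7,0 \right)} 20 - 28\right)\right) + o{\left(82,-33 - -51 \right)} = \left(-134 + \left(\left(-8\right) 7 \cdot 20 - 28\right)\right) - 64 = \left(-134 - 1148\right) + \left(\left(-33 + 51\right) - 82\right) = \left(-134 - 1148\right) + \left(18 - 82\right) = \left(-134 - 1148\right) - 64 = -1282 - 64 = -1346$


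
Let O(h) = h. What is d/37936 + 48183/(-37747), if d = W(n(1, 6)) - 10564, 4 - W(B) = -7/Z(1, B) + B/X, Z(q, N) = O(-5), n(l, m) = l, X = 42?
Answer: -467571794033/300713740320 ≈ -1.5549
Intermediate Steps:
Z(q, N) = -5
W(B) = 13/5 - B/42 (W(B) = 4 - (-7/(-5) + B/42) = 4 - (-7*(-⅕) + B*(1/42)) = 4 - (7/5 + B/42) = 4 + (-7/5 - B/42) = 13/5 - B/42)
d = -2217899/210 (d = (13/5 - 1/42*1) - 10564 = (13/5 - 1/42) - 10564 = 541/210 - 10564 = -2217899/210 ≈ -10561.)
d/37936 + 48183/(-37747) = -2217899/210/37936 + 48183/(-37747) = -2217899/210*1/37936 + 48183*(-1/37747) = -2217899/7966560 - 48183/37747 = -467571794033/300713740320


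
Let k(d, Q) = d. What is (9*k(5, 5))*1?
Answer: 45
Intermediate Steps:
(9*k(5, 5))*1 = (9*5)*1 = 45*1 = 45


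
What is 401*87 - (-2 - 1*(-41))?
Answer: 34848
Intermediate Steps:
401*87 - (-2 - 1*(-41)) = 34887 - (-2 + 41) = 34887 - 1*39 = 34887 - 39 = 34848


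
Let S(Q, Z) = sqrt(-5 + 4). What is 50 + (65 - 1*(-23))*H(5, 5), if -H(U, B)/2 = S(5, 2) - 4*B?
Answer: 3570 - 176*I ≈ 3570.0 - 176.0*I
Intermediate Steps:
S(Q, Z) = I (S(Q, Z) = sqrt(-1) = I)
H(U, B) = -2*I + 8*B (H(U, B) = -2*(I - 4*B) = -2*I + 8*B)
50 + (65 - 1*(-23))*H(5, 5) = 50 + (65 - 1*(-23))*(-2*I + 8*5) = 50 + (65 + 23)*(-2*I + 40) = 50 + 88*(40 - 2*I) = 50 + (3520 - 176*I) = 3570 - 176*I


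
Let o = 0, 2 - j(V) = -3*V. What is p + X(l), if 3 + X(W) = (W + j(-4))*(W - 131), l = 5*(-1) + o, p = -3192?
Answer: -1155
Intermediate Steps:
j(V) = 2 + 3*V (j(V) = 2 - (-3)*V = 2 + 3*V)
l = -5 (l = 5*(-1) + 0 = -5 + 0 = -5)
X(W) = -3 + (-131 + W)*(-10 + W) (X(W) = -3 + (W + (2 + 3*(-4)))*(W - 131) = -3 + (W + (2 - 12))*(-131 + W) = -3 + (W - 10)*(-131 + W) = -3 + (-10 + W)*(-131 + W) = -3 + (-131 + W)*(-10 + W))
p + X(l) = -3192 + (1307 + (-5)² - 141*(-5)) = -3192 + (1307 + 25 + 705) = -3192 + 2037 = -1155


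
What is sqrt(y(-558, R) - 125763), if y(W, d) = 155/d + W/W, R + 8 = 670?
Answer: I*sqrt(55114339318)/662 ≈ 354.63*I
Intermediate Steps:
R = 662 (R = -8 + 670 = 662)
y(W, d) = 1 + 155/d (y(W, d) = 155/d + 1 = 1 + 155/d)
sqrt(y(-558, R) - 125763) = sqrt((155 + 662)/662 - 125763) = sqrt((1/662)*817 - 125763) = sqrt(817/662 - 125763) = sqrt(-83254289/662) = I*sqrt(55114339318)/662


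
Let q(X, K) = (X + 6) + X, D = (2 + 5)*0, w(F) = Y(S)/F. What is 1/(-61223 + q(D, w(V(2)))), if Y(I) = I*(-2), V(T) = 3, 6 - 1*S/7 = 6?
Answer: -1/61217 ≈ -1.6335e-5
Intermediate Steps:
S = 0 (S = 42 - 7*6 = 42 - 42 = 0)
Y(I) = -2*I
w(F) = 0 (w(F) = (-2*0)/F = 0/F = 0)
D = 0 (D = 7*0 = 0)
q(X, K) = 6 + 2*X (q(X, K) = (6 + X) + X = 6 + 2*X)
1/(-61223 + q(D, w(V(2)))) = 1/(-61223 + (6 + 2*0)) = 1/(-61223 + (6 + 0)) = 1/(-61223 + 6) = 1/(-61217) = -1/61217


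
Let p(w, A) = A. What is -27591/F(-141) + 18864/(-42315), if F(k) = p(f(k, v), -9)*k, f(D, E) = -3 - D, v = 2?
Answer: -132383509/5966415 ≈ -22.188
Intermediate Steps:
F(k) = -9*k
-27591/F(-141) + 18864/(-42315) = -27591/((-9*(-141))) + 18864/(-42315) = -27591/1269 + 18864*(-1/42315) = -27591*1/1269 - 6288/14105 = -9197/423 - 6288/14105 = -132383509/5966415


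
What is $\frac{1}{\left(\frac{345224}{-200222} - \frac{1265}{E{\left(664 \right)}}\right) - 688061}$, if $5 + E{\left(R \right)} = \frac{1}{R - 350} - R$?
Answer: $- \frac{382360313}{263087155589447} \approx -1.4534 \cdot 10^{-6}$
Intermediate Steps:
$E{\left(R \right)} = -5 + \frac{1}{-350 + R} - R$ ($E{\left(R \right)} = -5 - \left(R - \frac{1}{R - 350}\right) = -5 - \left(R - \frac{1}{-350 + R}\right) = -5 + \frac{1}{-350 + R} - R$)
$\frac{1}{\left(\frac{345224}{-200222} - \frac{1265}{E{\left(664 \right)}}\right) - 688061} = \frac{1}{\left(\frac{345224}{-200222} - \frac{1265}{\frac{1}{-350 + 664} \left(1751 - 664^{2} + 345 \cdot 664\right)}\right) - 688061} = \frac{1}{\left(345224 \left(- \frac{1}{200222}\right) - \frac{1265}{\frac{1}{314} \left(1751 - 440896 + 229080\right)}\right) - 688061} = \frac{1}{\left(- \frac{15692}{9101} - \frac{1265}{\frac{1}{314} \left(1751 - 440896 + 229080\right)}\right) - 688061} = \frac{1}{\left(- \frac{15692}{9101} - \frac{1265}{\frac{1}{314} \left(-210065\right)}\right) - 688061} = \frac{1}{\left(- \frac{15692}{9101} - \frac{1265}{- \frac{210065}{314}}\right) - 688061} = \frac{1}{\left(- \frac{15692}{9101} - - \frac{79442}{42013}\right) - 688061} = \frac{1}{\left(- \frac{15692}{9101} + \frac{79442}{42013}\right) - 688061} = \frac{1}{\frac{63733646}{382360313} - 688061} = \frac{1}{- \frac{263087155589447}{382360313}} = - \frac{382360313}{263087155589447}$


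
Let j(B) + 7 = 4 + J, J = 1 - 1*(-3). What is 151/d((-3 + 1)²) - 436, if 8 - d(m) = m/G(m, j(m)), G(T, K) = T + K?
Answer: -14941/36 ≈ -415.03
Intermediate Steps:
J = 4 (J = 1 + 3 = 4)
j(B) = 1 (j(B) = -7 + (4 + 4) = -7 + 8 = 1)
G(T, K) = K + T
d(m) = 8 - m/(1 + m)
151/d((-3 + 1)²) - 436 = 151/(((8 + 7*(-3 + 1)²)/(1 + (-3 + 1)²))) - 436 = 151/(((8 + 7*(-2)²)/(1 + (-2)²))) - 436 = 151/(((8 + 7*4)/(1 + 4))) - 436 = 151/(((8 + 28)/5)) - 436 = 151/(((⅕)*36)) - 436 = 151/(36/5) - 436 = 151*(5/36) - 436 = 755/36 - 436 = -14941/36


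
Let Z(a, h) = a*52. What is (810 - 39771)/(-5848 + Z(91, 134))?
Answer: 4329/124 ≈ 34.911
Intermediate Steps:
Z(a, h) = 52*a
(810 - 39771)/(-5848 + Z(91, 134)) = (810 - 39771)/(-5848 + 52*91) = -38961/(-5848 + 4732) = -38961/(-1116) = -38961*(-1/1116) = 4329/124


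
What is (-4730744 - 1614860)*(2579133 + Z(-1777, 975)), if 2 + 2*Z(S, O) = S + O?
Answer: -16363605748524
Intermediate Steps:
Z(S, O) = -1 + O/2 + S/2 (Z(S, O) = -1 + (S + O)/2 = -1 + (O + S)/2 = -1 + (O/2 + S/2) = -1 + O/2 + S/2)
(-4730744 - 1614860)*(2579133 + Z(-1777, 975)) = (-4730744 - 1614860)*(2579133 + (-1 + (½)*975 + (½)*(-1777))) = -6345604*(2579133 + (-1 + 975/2 - 1777/2)) = -6345604*(2579133 - 402) = -6345604*2578731 = -16363605748524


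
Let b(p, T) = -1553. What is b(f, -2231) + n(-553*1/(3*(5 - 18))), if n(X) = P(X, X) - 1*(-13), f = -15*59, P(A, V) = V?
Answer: -59507/39 ≈ -1525.8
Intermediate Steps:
f = -885
n(X) = 13 + X (n(X) = X - 1*(-13) = X + 13 = 13 + X)
b(f, -2231) + n(-553*1/(3*(5 - 18))) = -1553 + (13 - 553*1/(3*(5 - 18))) = -1553 + (13 - 553/((-13*3))) = -1553 + (13 - 553/(-39)) = -1553 + (13 - 553*(-1/39)) = -1553 + (13 + 553/39) = -1553 + 1060/39 = -59507/39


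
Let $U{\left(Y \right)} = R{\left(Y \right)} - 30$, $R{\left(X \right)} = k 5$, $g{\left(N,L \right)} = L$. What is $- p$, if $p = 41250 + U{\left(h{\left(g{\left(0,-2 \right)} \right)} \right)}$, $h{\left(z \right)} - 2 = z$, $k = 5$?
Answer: $-41245$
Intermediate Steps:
$h{\left(z \right)} = 2 + z$
$R{\left(X \right)} = 25$ ($R{\left(X \right)} = 5 \cdot 5 = 25$)
$U{\left(Y \right)} = -5$ ($U{\left(Y \right)} = 25 - 30 = -5$)
$p = 41245$ ($p = 41250 - 5 = 41245$)
$- p = \left(-1\right) 41245 = -41245$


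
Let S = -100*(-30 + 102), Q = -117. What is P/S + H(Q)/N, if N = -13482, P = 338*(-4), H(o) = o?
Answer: 132431/674100 ≈ 0.19646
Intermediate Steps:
P = -1352
S = -7200 (S = -100*72 = -7200)
P/S + H(Q)/N = -1352/(-7200) - 117/(-13482) = -1352*(-1/7200) - 117*(-1/13482) = 169/900 + 13/1498 = 132431/674100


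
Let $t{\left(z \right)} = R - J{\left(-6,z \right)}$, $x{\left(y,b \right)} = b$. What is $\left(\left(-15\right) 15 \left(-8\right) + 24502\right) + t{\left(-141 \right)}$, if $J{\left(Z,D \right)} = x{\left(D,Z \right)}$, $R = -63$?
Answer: $26245$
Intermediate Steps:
$J{\left(Z,D \right)} = Z$
$t{\left(z \right)} = -57$ ($t{\left(z \right)} = -63 - -6 = -63 + 6 = -57$)
$\left(\left(-15\right) 15 \left(-8\right) + 24502\right) + t{\left(-141 \right)} = \left(\left(-15\right) 15 \left(-8\right) + 24502\right) - 57 = \left(\left(-225\right) \left(-8\right) + 24502\right) - 57 = \left(1800 + 24502\right) - 57 = 26302 - 57 = 26245$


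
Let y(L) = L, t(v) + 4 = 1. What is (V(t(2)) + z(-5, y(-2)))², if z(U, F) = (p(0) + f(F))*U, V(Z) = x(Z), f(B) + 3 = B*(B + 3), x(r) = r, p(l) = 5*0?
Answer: 484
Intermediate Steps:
p(l) = 0
f(B) = -3 + B*(3 + B) (f(B) = -3 + B*(B + 3) = -3 + B*(3 + B))
t(v) = -3 (t(v) = -4 + 1 = -3)
V(Z) = Z
z(U, F) = U*(-3 + F² + 3*F) (z(U, F) = (0 + (-3 + F² + 3*F))*U = (-3 + F² + 3*F)*U = U*(-3 + F² + 3*F))
(V(t(2)) + z(-5, y(-2)))² = (-3 - 5*(-3 + (-2)² + 3*(-2)))² = (-3 - 5*(-3 + 4 - 6))² = (-3 - 5*(-5))² = (-3 + 25)² = 22² = 484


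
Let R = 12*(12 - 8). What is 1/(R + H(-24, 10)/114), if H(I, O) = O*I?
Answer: 19/872 ≈ 0.021789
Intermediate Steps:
H(I, O) = I*O
R = 48 (R = 12*4 = 48)
1/(R + H(-24, 10)/114) = 1/(48 - 24*10/114) = 1/(48 - 240*1/114) = 1/(48 - 40/19) = 1/(872/19) = 19/872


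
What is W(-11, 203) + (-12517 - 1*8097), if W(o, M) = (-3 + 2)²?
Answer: -20613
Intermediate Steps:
W(o, M) = 1 (W(o, M) = (-1)² = 1)
W(-11, 203) + (-12517 - 1*8097) = 1 + (-12517 - 1*8097) = 1 + (-12517 - 8097) = 1 - 20614 = -20613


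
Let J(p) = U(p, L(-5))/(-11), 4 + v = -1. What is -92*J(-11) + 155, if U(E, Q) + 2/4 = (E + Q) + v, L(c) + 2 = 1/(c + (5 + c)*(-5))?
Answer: -7/5 ≈ -1.4000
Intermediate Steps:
v = -5 (v = -4 - 1 = -5)
L(c) = -2 + 1/(-25 - 4*c) (L(c) = -2 + 1/(c + (5 + c)*(-5)) = -2 + 1/(c + (-25 - 5*c)) = -2 + 1/(-25 - 4*c))
U(E, Q) = -11/2 + E + Q (U(E, Q) = -1/2 + ((E + Q) - 5) = -1/2 + (-5 + E + Q) = -11/2 + E + Q)
J(p) = 7/10 - p/11 (J(p) = (-11/2 + p + (-51 - 8*(-5))/(25 + 4*(-5)))/(-11) = (-11/2 + p + (-51 + 40)/(25 - 20))*(-1/11) = (-11/2 + p - 11/5)*(-1/11) = (-77/10 + p)*(-1/11) = 7/10 - p/11)
-92*J(-11) + 155 = -92*(7/10 - 1/11*(-11)) + 155 = -92*(7/10 + 1) + 155 = -92*17/10 + 155 = -782/5 + 155 = -7/5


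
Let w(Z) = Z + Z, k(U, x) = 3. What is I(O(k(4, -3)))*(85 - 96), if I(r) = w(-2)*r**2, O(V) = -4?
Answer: 704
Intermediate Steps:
w(Z) = 2*Z
I(r) = -4*r**2 (I(r) = (2*(-2))*r**2 = -4*r**2)
I(O(k(4, -3)))*(85 - 96) = (-4*(-4)**2)*(85 - 96) = -4*16*(-11) = -64*(-11) = 704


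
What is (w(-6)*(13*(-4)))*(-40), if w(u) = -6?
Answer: -12480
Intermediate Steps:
(w(-6)*(13*(-4)))*(-40) = -78*(-4)*(-40) = -6*(-52)*(-40) = 312*(-40) = -12480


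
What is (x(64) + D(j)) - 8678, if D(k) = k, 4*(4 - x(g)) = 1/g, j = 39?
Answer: -2210561/256 ≈ -8635.0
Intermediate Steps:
x(g) = 4 - 1/(4*g)
(x(64) + D(j)) - 8678 = ((4 - ¼/64) + 39) - 8678 = ((4 - ¼*1/64) + 39) - 8678 = ((4 - 1/256) + 39) - 8678 = (1023/256 + 39) - 8678 = 11007/256 - 8678 = -2210561/256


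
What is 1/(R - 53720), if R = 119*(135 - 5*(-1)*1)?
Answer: -1/37060 ≈ -2.6983e-5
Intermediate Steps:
R = 16660 (R = 119*(135 + 5*1) = 119*(135 + 5) = 119*140 = 16660)
1/(R - 53720) = 1/(16660 - 53720) = 1/(-37060) = -1/37060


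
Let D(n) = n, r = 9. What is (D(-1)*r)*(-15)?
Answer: 135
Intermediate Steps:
(D(-1)*r)*(-15) = -1*9*(-15) = -9*(-15) = 135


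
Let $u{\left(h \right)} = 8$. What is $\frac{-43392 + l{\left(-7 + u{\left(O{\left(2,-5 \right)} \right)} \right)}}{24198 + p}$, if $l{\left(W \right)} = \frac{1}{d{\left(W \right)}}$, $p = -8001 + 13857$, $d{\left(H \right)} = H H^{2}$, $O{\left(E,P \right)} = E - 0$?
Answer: $- \frac{43391}{30054} \approx -1.4438$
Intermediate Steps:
$O{\left(E,P \right)} = E$ ($O{\left(E,P \right)} = E + 0 = E$)
$d{\left(H \right)} = H^{3}$
$p = 5856$
$l{\left(W \right)} = \frac{1}{W^{3}}$
$\frac{-43392 + l{\left(-7 + u{\left(O{\left(2,-5 \right)} \right)} \right)}}{24198 + p} = \frac{-43392 + \frac{1}{\left(-7 + 8\right)^{3}}}{24198 + 5856} = \frac{-43392 + 1^{-3}}{30054} = \left(-43392 + 1\right) \frac{1}{30054} = \left(-43391\right) \frac{1}{30054} = - \frac{43391}{30054}$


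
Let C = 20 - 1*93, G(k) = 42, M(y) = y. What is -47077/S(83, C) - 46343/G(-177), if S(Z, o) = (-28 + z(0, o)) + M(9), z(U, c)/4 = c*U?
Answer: 1096717/798 ≈ 1374.3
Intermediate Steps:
z(U, c) = 4*U*c (z(U, c) = 4*(c*U) = 4*(U*c) = 4*U*c)
C = -73 (C = 20 - 93 = -73)
S(Z, o) = -19 (S(Z, o) = (-28 + 4*0*o) + 9 = (-28 + 0) + 9 = -28 + 9 = -19)
-47077/S(83, C) - 46343/G(-177) = -47077/(-19) - 46343/42 = -47077*(-1/19) - 46343*1/42 = 47077/19 - 46343/42 = 1096717/798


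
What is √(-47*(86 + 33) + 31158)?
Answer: √25565 ≈ 159.89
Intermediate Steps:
√(-47*(86 + 33) + 31158) = √(-47*119 + 31158) = √(-5593 + 31158) = √25565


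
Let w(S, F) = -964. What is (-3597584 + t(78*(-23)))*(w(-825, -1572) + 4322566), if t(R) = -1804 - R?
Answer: -15547369425588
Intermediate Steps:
(-3597584 + t(78*(-23)))*(w(-825, -1572) + 4322566) = (-3597584 + (-1804 - 78*(-23)))*(-964 + 4322566) = (-3597584 + (-1804 - 1*(-1794)))*4321602 = (-3597584 + (-1804 + 1794))*4321602 = (-3597584 - 10)*4321602 = -3597594*4321602 = -15547369425588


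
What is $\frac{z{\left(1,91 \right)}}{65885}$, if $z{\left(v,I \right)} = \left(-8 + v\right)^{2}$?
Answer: $\frac{49}{65885} \approx 0.00074372$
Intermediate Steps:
$\frac{z{\left(1,91 \right)}}{65885} = \frac{\left(-8 + 1\right)^{2}}{65885} = \left(-7\right)^{2} \cdot \frac{1}{65885} = 49 \cdot \frac{1}{65885} = \frac{49}{65885}$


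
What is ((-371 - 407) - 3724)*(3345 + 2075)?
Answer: -24400840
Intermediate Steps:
((-371 - 407) - 3724)*(3345 + 2075) = (-778 - 3724)*5420 = -4502*5420 = -24400840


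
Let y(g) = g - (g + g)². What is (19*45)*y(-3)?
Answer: -33345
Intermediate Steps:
y(g) = g - 4*g² (y(g) = g - (2*g)² = g - 4*g²)
(19*45)*y(-3) = (19*45)*(-3*(1 - 4*(-3))) = 855*(-3*(1 + 12)) = 855*(-3*13) = 855*(-39) = -33345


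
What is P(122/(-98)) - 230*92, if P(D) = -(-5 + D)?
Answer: -1036534/49 ≈ -21154.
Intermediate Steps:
P(D) = 5 - D
P(122/(-98)) - 230*92 = (5 - 122/(-98)) - 230*92 = (5 - 122*(-1)/98) - 21160 = (5 - 1*(-61/49)) - 21160 = (5 + 61/49) - 21160 = 306/49 - 21160 = -1036534/49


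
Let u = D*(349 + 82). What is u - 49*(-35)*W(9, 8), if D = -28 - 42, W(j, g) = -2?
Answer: -33600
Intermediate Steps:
D = -70
u = -30170 (u = -70*(349 + 82) = -70*431 = -30170)
u - 49*(-35)*W(9, 8) = -30170 - 49*(-35)*(-2) = -30170 - (-1715)*(-2) = -30170 - 1*3430 = -30170 - 3430 = -33600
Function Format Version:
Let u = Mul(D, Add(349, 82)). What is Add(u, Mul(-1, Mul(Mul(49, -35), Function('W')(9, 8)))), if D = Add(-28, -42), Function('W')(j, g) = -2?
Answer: -33600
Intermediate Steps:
D = -70
u = -30170 (u = Mul(-70, Add(349, 82)) = Mul(-70, 431) = -30170)
Add(u, Mul(-1, Mul(Mul(49, -35), Function('W')(9, 8)))) = Add(-30170, Mul(-1, Mul(Mul(49, -35), -2))) = Add(-30170, Mul(-1, Mul(-1715, -2))) = Add(-30170, Mul(-1, 3430)) = Add(-30170, -3430) = -33600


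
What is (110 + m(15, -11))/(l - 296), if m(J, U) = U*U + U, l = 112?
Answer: -55/46 ≈ -1.1957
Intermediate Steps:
m(J, U) = U + U² (m(J, U) = U² + U = U + U²)
(110 + m(15, -11))/(l - 296) = (110 - 11*(1 - 11))/(112 - 296) = (110 - 11*(-10))/(-184) = (110 + 110)*(-1/184) = 220*(-1/184) = -55/46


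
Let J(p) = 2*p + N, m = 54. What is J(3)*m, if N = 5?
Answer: 594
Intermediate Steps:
J(p) = 5 + 2*p (J(p) = 2*p + 5 = 5 + 2*p)
J(3)*m = (5 + 2*3)*54 = (5 + 6)*54 = 11*54 = 594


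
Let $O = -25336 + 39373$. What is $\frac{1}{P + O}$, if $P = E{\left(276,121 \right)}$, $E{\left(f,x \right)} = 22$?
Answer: $\frac{1}{14059} \approx 7.1129 \cdot 10^{-5}$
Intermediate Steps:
$P = 22$
$O = 14037$
$\frac{1}{P + O} = \frac{1}{22 + 14037} = \frac{1}{14059}$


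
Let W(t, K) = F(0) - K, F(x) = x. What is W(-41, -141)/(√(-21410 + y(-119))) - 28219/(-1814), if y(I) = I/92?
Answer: 28219/1814 - 94*I*√559337/72957 ≈ 15.556 - 0.9636*I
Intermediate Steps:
y(I) = I/92 (y(I) = I*(1/92) = I/92)
W(t, K) = -K (W(t, K) = 0 - K = -K)
W(-41, -141)/(√(-21410 + y(-119))) - 28219/(-1814) = (-1*(-141))/(√(-21410 + (1/92)*(-119))) - 28219/(-1814) = 141/(√(-21410 - 119/92)) - 28219*(-1/1814) = 141/(√(-1969839/92)) + 28219/1814 = 141/((9*I*√559337/46)) + 28219/1814 = 141*(-2*I*√559337/218871) + 28219/1814 = -94*I*√559337/72957 + 28219/1814 = 28219/1814 - 94*I*√559337/72957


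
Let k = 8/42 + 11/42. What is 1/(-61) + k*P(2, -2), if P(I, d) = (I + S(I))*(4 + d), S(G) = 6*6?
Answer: 44021/1281 ≈ 34.365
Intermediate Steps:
S(G) = 36
k = 19/42 (k = 8*(1/42) + 11*(1/42) = 4/21 + 11/42 = 19/42 ≈ 0.45238)
P(I, d) = (4 + d)*(36 + I) (P(I, d) = (I + 36)*(4 + d) = (36 + I)*(4 + d) = (4 + d)*(36 + I))
1/(-61) + k*P(2, -2) = 1/(-61) + 19*(144 + 4*2 + 36*(-2) + 2*(-2))/42 = -1/61 + 19*(144 + 8 - 72 - 4)/42 = -1/61 + (19/42)*76 = -1/61 + 722/21 = 44021/1281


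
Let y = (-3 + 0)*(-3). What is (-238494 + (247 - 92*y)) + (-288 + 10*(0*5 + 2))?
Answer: -239343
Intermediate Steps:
y = 9 (y = -3*(-3) = 9)
(-238494 + (247 - 92*y)) + (-288 + 10*(0*5 + 2)) = (-238494 + (247 - 92*9)) + (-288 + 10*(0*5 + 2)) = (-238494 + (247 - 828)) + (-288 + 10*(0 + 2)) = (-238494 - 581) + (-288 + 10*2) = -239075 + (-288 + 20) = -239075 - 268 = -239343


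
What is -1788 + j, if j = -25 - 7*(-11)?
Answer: -1736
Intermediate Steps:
j = 52 (j = -25 + 77 = 52)
-1788 + j = -1788 + 52 = -1736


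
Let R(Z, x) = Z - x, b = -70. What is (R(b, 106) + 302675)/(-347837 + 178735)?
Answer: -302499/169102 ≈ -1.7889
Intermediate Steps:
(R(b, 106) + 302675)/(-347837 + 178735) = ((-70 - 1*106) + 302675)/(-347837 + 178735) = ((-70 - 106) + 302675)/(-169102) = (-176 + 302675)*(-1/169102) = 302499*(-1/169102) = -302499/169102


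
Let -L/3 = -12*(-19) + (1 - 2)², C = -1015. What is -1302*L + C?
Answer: 893459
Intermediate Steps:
L = -687 (L = -3*(-12*(-19) + (1 - 2)²) = -3*(228 + (-1)²) = -3*(228 + 1) = -3*229 = -687)
-1302*L + C = -1302*(-687) - 1015 = 894474 - 1015 = 893459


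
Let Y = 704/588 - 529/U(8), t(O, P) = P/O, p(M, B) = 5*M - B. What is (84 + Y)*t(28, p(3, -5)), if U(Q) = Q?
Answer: 112145/8232 ≈ 13.623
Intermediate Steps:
p(M, B) = -B + 5*M
Y = -76355/1176 (Y = 704/588 - 529/8 = 704*(1/588) - 529*1/8 = 176/147 - 529/8 = -76355/1176 ≈ -64.928)
(84 + Y)*t(28, p(3, -5)) = (84 - 76355/1176)*((-1*(-5) + 5*3)/28) = 22429*((5 + 15)*(1/28))/1176 = 22429*(20*(1/28))/1176 = (22429/1176)*(5/7) = 112145/8232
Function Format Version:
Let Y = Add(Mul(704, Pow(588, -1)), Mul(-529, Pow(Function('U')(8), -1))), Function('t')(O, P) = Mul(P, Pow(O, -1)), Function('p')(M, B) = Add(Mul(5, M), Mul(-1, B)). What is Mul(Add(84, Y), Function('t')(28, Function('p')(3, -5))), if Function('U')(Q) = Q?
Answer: Rational(112145, 8232) ≈ 13.623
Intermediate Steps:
Function('p')(M, B) = Add(Mul(-1, B), Mul(5, M))
Y = Rational(-76355, 1176) (Y = Add(Mul(704, Pow(588, -1)), Mul(-529, Pow(8, -1))) = Add(Mul(704, Rational(1, 588)), Mul(-529, Rational(1, 8))) = Add(Rational(176, 147), Rational(-529, 8)) = Rational(-76355, 1176) ≈ -64.928)
Mul(Add(84, Y), Function('t')(28, Function('p')(3, -5))) = Mul(Add(84, Rational(-76355, 1176)), Mul(Add(Mul(-1, -5), Mul(5, 3)), Pow(28, -1))) = Mul(Rational(22429, 1176), Mul(Add(5, 15), Rational(1, 28))) = Mul(Rational(22429, 1176), Mul(20, Rational(1, 28))) = Mul(Rational(22429, 1176), Rational(5, 7)) = Rational(112145, 8232)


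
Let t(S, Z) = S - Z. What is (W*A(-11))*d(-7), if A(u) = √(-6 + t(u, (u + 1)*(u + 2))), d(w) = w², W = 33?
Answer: 1617*I*√107 ≈ 16726.0*I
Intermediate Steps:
A(u) = √(-6 + u - (1 + u)*(2 + u)) (A(u) = √(-6 + (u - (u + 1)*(u + 2))) = √(-6 + (u - (1 + u)*(2 + u))) = √(-6 + u - (1 + u)*(2 + u)))
(W*A(-11))*d(-7) = (33*√(-8 - 1*(-11)² - 2*(-11)))*(-7)² = (33*√(-8 - 1*121 + 22))*49 = (33*√(-8 - 121 + 22))*49 = (33*√(-107))*49 = (33*(I*√107))*49 = (33*I*√107)*49 = 1617*I*√107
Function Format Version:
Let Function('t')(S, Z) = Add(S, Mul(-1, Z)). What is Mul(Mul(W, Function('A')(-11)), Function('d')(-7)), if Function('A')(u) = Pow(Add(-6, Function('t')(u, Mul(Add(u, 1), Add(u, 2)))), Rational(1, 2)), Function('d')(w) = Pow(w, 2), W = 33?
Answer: Mul(1617, I, Pow(107, Rational(1, 2))) ≈ Mul(16726., I)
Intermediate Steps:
Function('A')(u) = Pow(Add(-6, u, Mul(-1, Add(1, u), Add(2, u))), Rational(1, 2)) (Function('A')(u) = Pow(Add(-6, Add(u, Mul(-1, Mul(Add(u, 1), Add(u, 2))))), Rational(1, 2)) = Pow(Add(-6, Add(u, Mul(-1, Mul(Add(1, u), Add(2, u))))), Rational(1, 2)) = Pow(Add(-6, Add(u, Mul(-1, Add(1, u), Add(2, u)))), Rational(1, 2)) = Pow(Add(-6, u, Mul(-1, Add(1, u), Add(2, u))), Rational(1, 2)))
Mul(Mul(W, Function('A')(-11)), Function('d')(-7)) = Mul(Mul(33, Pow(Add(-8, Mul(-1, Pow(-11, 2)), Mul(-2, -11)), Rational(1, 2))), Pow(-7, 2)) = Mul(Mul(33, Pow(Add(-8, Mul(-1, 121), 22), Rational(1, 2))), 49) = Mul(Mul(33, Pow(Add(-8, -121, 22), Rational(1, 2))), 49) = Mul(Mul(33, Pow(-107, Rational(1, 2))), 49) = Mul(Mul(33, Mul(I, Pow(107, Rational(1, 2)))), 49) = Mul(Mul(33, I, Pow(107, Rational(1, 2))), 49) = Mul(1617, I, Pow(107, Rational(1, 2)))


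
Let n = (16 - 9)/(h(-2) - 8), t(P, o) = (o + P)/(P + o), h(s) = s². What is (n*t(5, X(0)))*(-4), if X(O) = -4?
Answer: 7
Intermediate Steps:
t(P, o) = 1 (t(P, o) = (P + o)/(P + o) = 1)
n = -7/4 (n = (16 - 9)/((-2)² - 8) = 7/(4 - 8) = 7/(-4) = 7*(-¼) = -7/4 ≈ -1.7500)
(n*t(5, X(0)))*(-4) = -7/4*1*(-4) = -7/4*(-4) = 7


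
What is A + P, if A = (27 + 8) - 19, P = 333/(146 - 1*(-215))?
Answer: 6109/361 ≈ 16.922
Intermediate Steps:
P = 333/361 (P = 333/(146 + 215) = 333/361 ≈ 0.92244)
A = 16 (A = 35 - 19 = 16)
A + P = 16 + 333/361 = 6109/361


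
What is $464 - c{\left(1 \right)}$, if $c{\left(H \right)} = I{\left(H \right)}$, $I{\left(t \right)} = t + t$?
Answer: $462$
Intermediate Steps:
$I{\left(t \right)} = 2 t$
$c{\left(H \right)} = 2 H$
$464 - c{\left(1 \right)} = 464 - 2 \cdot 1 = 464 - 2 = 462$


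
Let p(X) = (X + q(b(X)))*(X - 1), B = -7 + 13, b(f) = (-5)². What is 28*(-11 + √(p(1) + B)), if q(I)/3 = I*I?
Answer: -308 + 28*√6 ≈ -239.41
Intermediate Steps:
b(f) = 25
q(I) = 3*I² (q(I) = 3*(I*I) = 3*I²)
B = 6
p(X) = (-1 + X)*(1875 + X) (p(X) = (X + 3*25²)*(X - 1) = (X + 3*625)*(-1 + X) = (X + 1875)*(-1 + X) = (1875 + X)*(-1 + X) = (-1 + X)*(1875 + X))
28*(-11 + √(p(1) + B)) = 28*(-11 + √((-1875 + 1² + 1874*1) + 6)) = 28*(-11 + √((-1875 + 1 + 1874) + 6)) = 28*(-11 + √(0 + 6)) = 28*(-11 + √6) = -308 + 28*√6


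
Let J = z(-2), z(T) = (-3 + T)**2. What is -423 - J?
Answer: -448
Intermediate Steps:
J = 25 (J = (-3 - 2)**2 = (-5)**2 = 25)
-423 - J = -423 - 1*25 = -423 - 25 = -448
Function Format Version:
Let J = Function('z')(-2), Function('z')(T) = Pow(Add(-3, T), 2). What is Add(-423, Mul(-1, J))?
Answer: -448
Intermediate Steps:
J = 25 (J = Pow(Add(-3, -2), 2) = Pow(-5, 2) = 25)
Add(-423, Mul(-1, J)) = Add(-423, Mul(-1, 25)) = Add(-423, -25) = -448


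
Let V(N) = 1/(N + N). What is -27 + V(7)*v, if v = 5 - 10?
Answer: -383/14 ≈ -27.357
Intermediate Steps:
V(N) = 1/(2*N)
v = -5
-27 + V(7)*v = -27 + ((½)/7)*(-5) = -27 + ((½)*(⅐))*(-5) = -27 + (1/14)*(-5) = -27 - 5/14 = -383/14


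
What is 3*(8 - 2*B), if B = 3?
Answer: 6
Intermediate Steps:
3*(8 - 2*B) = 3*(8 - 2*3) = 3*(8 - 6) = 3*2 = 6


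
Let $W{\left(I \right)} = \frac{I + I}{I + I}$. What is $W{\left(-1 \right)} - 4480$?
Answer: $-4479$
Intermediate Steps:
$W{\left(I \right)} = 1$ ($W{\left(I \right)} = \frac{2 I}{2 I} = 2 I \frac{1}{2 I} = 1$)
$W{\left(-1 \right)} - 4480 = 1 - 4480 = -4479$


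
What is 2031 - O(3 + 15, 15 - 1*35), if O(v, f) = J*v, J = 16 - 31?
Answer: 2301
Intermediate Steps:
J = -15
O(v, f) = -15*v
2031 - O(3 + 15, 15 - 1*35) = 2031 - (-15)*(3 + 15) = 2031 - (-15)*18 = 2031 - 1*(-270) = 2031 + 270 = 2301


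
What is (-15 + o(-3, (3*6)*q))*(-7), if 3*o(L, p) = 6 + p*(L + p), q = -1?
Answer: -791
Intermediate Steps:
o(L, p) = 2 + p*(L + p)/3 (o(L, p) = (6 + p*(L + p))/3 = 2 + p*(L + p)/3)
(-15 + o(-3, (3*6)*q))*(-7) = (-15 + (2 + ((3*6)*(-1))²/3 + (⅓)*(-3)*((3*6)*(-1))))*(-7) = (-15 + (2 + (18*(-1))²/3 + (⅓)*(-3)*(18*(-1))))*(-7) = (-15 + (2 + (⅓)*(-18)² + (⅓)*(-3)*(-18)))*(-7) = (-15 + (2 + (⅓)*324 + 18))*(-7) = (-15 + (2 + 108 + 18))*(-7) = (-15 + 128)*(-7) = 113*(-7) = -791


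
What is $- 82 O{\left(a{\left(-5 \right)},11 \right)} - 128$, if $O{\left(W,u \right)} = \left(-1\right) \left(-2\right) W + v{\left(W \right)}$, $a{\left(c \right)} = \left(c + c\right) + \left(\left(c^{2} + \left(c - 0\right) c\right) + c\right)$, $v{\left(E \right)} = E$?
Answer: $-8738$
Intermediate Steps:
$a{\left(c \right)} = 2 c^{2} + 3 c$ ($a{\left(c \right)} = 2 c + \left(\left(c^{2} + \left(c + 0\right) c\right) + c\right) = 2 c + \left(\left(c^{2} + c c\right) + c\right) = 2 c + \left(\left(c^{2} + c^{2}\right) + c\right) = 2 c + \left(2 c^{2} + c\right) = 2 c + \left(c + 2 c^{2}\right) = 2 c^{2} + 3 c$)
$O{\left(W,u \right)} = 3 W$ ($O{\left(W,u \right)} = \left(-1\right) \left(-2\right) W + W = 2 W + W = 3 W$)
$- 82 O{\left(a{\left(-5 \right)},11 \right)} - 128 = - 82 \cdot 3 \left(- 5 \left(3 + 2 \left(-5\right)\right)\right) - 128 = - 82 \cdot 3 \left(- 5 \left(3 - 10\right)\right) - 128 = - 82 \cdot 3 \left(\left(-5\right) \left(-7\right)\right) - 128 = - 82 \cdot 3 \cdot 35 - 128 = \left(-82\right) 105 - 128 = -8610 - 128 = -8738$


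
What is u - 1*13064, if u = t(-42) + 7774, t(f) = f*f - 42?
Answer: -3568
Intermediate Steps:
t(f) = -42 + f² (t(f) = f² - 42 = -42 + f²)
u = 9496 (u = (-42 + (-42)²) + 7774 = (-42 + 1764) + 7774 = 1722 + 7774 = 9496)
u - 1*13064 = 9496 - 1*13064 = 9496 - 13064 = -3568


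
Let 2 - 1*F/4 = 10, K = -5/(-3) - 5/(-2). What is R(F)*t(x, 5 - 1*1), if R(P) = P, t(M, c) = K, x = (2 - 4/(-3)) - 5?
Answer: -400/3 ≈ -133.33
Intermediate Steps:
K = 25/6 (K = -5*(-⅓) - 5*(-½) = 5/3 + 5/2 = 25/6 ≈ 4.1667)
x = -5/3 (x = (2 - 4*(-⅓)) - 5 = (2 + 4/3) - 5 = 10/3 - 5 = -5/3 ≈ -1.6667)
t(M, c) = 25/6
F = -32 (F = 8 - 4*10 = 8 - 40 = -32)
R(F)*t(x, 5 - 1*1) = -32*25/6 = -400/3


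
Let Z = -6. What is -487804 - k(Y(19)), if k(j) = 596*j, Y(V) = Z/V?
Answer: -9264700/19 ≈ -4.8762e+5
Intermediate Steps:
Y(V) = -6/V
-487804 - k(Y(19)) = -487804 - 596*(-6/19) = -487804 - 596*(-6*1/19) = -487804 - 596*(-6)/19 = -487804 - 1*(-3576/19) = -487804 + 3576/19 = -9264700/19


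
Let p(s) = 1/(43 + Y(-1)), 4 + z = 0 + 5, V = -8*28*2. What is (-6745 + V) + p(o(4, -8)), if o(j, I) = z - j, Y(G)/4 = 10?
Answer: -597018/83 ≈ -7193.0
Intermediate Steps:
Y(G) = 40 (Y(G) = 4*10 = 40)
V = -448 (V = -224*2 = -448)
z = 1 (z = -4 + (0 + 5) = -4 + 5 = 1)
o(j, I) = 1 - j
p(s) = 1/83 (p(s) = 1/(43 + 40) = 1/83)
(-6745 + V) + p(o(4, -8)) = (-6745 - 448) + 1/83 = -7193 + 1/83 = -597018/83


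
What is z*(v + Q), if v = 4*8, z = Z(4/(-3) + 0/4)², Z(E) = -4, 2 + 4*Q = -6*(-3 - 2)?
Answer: 624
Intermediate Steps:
Q = 7 (Q = -½ + (-6*(-3 - 2))/4 = -½ + (-6*(-5))/4 = -½ + (¼)*30 = -½ + 15/2 = 7)
z = 16 (z = (-4)² = 16)
v = 32
z*(v + Q) = 16*(32 + 7) = 16*39 = 624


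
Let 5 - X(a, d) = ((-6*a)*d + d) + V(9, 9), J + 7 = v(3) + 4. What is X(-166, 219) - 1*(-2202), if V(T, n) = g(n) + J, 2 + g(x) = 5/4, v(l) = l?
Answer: -864541/4 ≈ -2.1614e+5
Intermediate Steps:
g(x) = -¾ (g(x) = -2 + 5/4 = -¾)
J = 0 (J = -7 + (3 + 4) = -7 + 7 = 0)
V(T, n) = -¾ (V(T, n) = -¾ + 0 = -¾)
X(a, d) = 23/4 - d + 6*a*d (X(a, d) = 5 - (((-6*a)*d + d) - ¾) = 5 - ((-6*a*d + d) - ¾) = 5 - ((d - 6*a*d) - ¾) = 5 - (-¾ + d - 6*a*d) = 5 + (¾ - d + 6*a*d) = 23/4 - d + 6*a*d)
X(-166, 219) - 1*(-2202) = (23/4 - 1*219 + 6*(-166)*219) - 1*(-2202) = (23/4 - 219 - 218124) + 2202 = -873349/4 + 2202 = -864541/4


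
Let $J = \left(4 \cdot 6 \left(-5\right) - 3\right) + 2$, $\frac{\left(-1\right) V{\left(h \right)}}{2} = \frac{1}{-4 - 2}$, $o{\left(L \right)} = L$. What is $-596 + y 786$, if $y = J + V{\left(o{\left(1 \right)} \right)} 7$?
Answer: $-93868$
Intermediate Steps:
$V{\left(h \right)} = \frac{1}{3}$ ($V{\left(h \right)} = - \frac{2}{-4 - 2} = - \frac{2}{-6} = \left(-2\right) \left(- \frac{1}{6}\right) = \frac{1}{3}$)
$J = -121$ ($J = \left(24 \left(-5\right) - 3\right) + 2 = \left(-120 - 3\right) + 2 = -123 + 2 = -121$)
$y = - \frac{356}{3}$ ($y = -121 + \frac{1}{3} \cdot 7 = -121 + \frac{7}{3} = - \frac{356}{3} \approx -118.67$)
$-596 + y 786 = -596 - 93272 = -93868$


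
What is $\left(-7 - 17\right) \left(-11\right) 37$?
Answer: $9768$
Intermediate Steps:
$\left(-7 - 17\right) \left(-11\right) 37 = \left(-24\right) \left(-11\right) 37 = 264 \cdot 37 = 9768$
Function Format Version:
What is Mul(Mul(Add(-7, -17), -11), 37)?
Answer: 9768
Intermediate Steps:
Mul(Mul(Add(-7, -17), -11), 37) = Mul(Mul(-24, -11), 37) = Mul(264, 37) = 9768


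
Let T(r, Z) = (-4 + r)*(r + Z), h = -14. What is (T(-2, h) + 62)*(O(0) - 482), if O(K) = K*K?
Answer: -76156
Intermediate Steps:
T(r, Z) = (-4 + r)*(Z + r)
O(K) = K²
(T(-2, h) + 62)*(O(0) - 482) = (((-2)² - 4*(-14) - 4*(-2) - 14*(-2)) + 62)*(0² - 482) = ((4 + 56 + 8 + 28) + 62)*(0 - 482) = (96 + 62)*(-482) = 158*(-482) = -76156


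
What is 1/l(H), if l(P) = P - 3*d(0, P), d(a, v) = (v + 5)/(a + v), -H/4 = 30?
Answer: -8/983 ≈ -0.0081384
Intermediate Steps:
H = -120 (H = -4*30 = -120)
d(a, v) = (5 + v)/(a + v)
l(P) = P - 3*(5 + P)/P (l(P) = P - 3*(5 + P)/(0 + P) = P - 3*(5 + P)/P)
1/l(H) = 1/(-3 - 120 - 15/(-120)) = 1/(-3 - 120 - 15*(-1/120)) = 1/(-3 - 120 + ⅛) = 1/(-983/8) = -8/983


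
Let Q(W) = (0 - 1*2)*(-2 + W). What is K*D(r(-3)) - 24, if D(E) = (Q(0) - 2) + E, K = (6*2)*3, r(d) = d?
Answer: -60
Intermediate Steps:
Q(W) = 4 - 2*W (Q(W) = (0 - 2)*(-2 + W) = -2*(-2 + W) = 4 - 2*W)
K = 36 (K = 12*3 = 36)
D(E) = 2 + E (D(E) = ((4 - 2*0) - 2) + E = ((4 + 0) - 2) + E = (4 - 2) + E = 2 + E)
K*D(r(-3)) - 24 = 36*(2 - 3) - 24 = 36*(-1) - 24 = -36 - 24 = -60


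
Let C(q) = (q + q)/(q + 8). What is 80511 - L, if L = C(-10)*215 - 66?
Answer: 78427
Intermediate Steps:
C(q) = 2*q/(8 + q) (C(q) = (2*q)/(8 + q) = 2*q/(8 + q))
L = 2084 (L = (2*(-10)/(8 - 10))*215 - 66 = (2*(-10)/(-2))*215 - 66 = (2*(-10)*(-½))*215 - 66 = 10*215 - 66 = 2150 - 66 = 2084)
80511 - L = 80511 - 1*2084 = 80511 - 2084 = 78427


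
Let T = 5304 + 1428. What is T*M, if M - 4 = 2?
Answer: 40392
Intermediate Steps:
M = 6 (M = 4 + 2 = 6)
T = 6732
T*M = 6732*6 = 40392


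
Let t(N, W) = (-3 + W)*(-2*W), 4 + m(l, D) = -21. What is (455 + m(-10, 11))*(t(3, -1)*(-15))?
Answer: 51600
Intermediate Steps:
m(l, D) = -25 (m(l, D) = -4 - 21 = -25)
t(N, W) = -2*W*(-3 + W)
(455 + m(-10, 11))*(t(3, -1)*(-15)) = (455 - 25)*((2*(-1)*(3 - 1*(-1)))*(-15)) = 430*((2*(-1)*(3 + 1))*(-15)) = 430*((2*(-1)*4)*(-15)) = 430*(-8*(-15)) = 430*120 = 51600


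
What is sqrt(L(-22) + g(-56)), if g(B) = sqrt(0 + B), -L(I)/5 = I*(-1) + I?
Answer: 2**(3/4)*7**(1/4)*sqrt(I) ≈ 1.9343 + 1.9343*I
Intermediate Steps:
L(I) = 0 (L(I) = -5*(I*(-1) + I) = -5*(-I + I) = -5*0 = 0)
g(B) = sqrt(B)
sqrt(L(-22) + g(-56)) = sqrt(0 + sqrt(-56)) = sqrt(0 + 2*I*sqrt(14)) = sqrt(2*I*sqrt(14)) = 2**(3/4)*7**(1/4)*sqrt(I)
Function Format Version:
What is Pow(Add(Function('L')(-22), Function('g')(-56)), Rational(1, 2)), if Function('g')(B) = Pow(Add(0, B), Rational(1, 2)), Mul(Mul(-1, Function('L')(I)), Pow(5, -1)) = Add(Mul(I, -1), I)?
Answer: Mul(Pow(2, Rational(3, 4)), Pow(7, Rational(1, 4)), Pow(I, Rational(1, 2))) ≈ Add(1.9343, Mul(1.9343, I))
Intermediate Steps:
Function('L')(I) = 0 (Function('L')(I) = Mul(-5, Add(Mul(I, -1), I)) = Mul(-5, Add(Mul(-1, I), I)) = Mul(-5, 0) = 0)
Function('g')(B) = Pow(B, Rational(1, 2))
Pow(Add(Function('L')(-22), Function('g')(-56)), Rational(1, 2)) = Pow(Add(0, Pow(-56, Rational(1, 2))), Rational(1, 2)) = Pow(Add(0, Mul(2, I, Pow(14, Rational(1, 2)))), Rational(1, 2)) = Pow(Mul(2, I, Pow(14, Rational(1, 2))), Rational(1, 2)) = Mul(Pow(2, Rational(3, 4)), Pow(7, Rational(1, 4)), Pow(I, Rational(1, 2)))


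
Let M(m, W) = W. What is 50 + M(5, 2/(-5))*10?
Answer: 46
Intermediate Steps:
50 + M(5, 2/(-5))*10 = 50 + (2/(-5))*10 = 50 + (2*(-⅕))*10 = 50 - ⅖*10 = 50 - 4 = 46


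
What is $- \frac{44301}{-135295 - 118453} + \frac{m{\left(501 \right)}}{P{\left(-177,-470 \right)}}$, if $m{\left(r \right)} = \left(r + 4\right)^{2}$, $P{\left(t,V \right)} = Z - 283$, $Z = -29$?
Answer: $- \frac{16174565447}{19792344} \approx -817.21$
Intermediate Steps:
$P{\left(t,V \right)} = -312$ ($P{\left(t,V \right)} = -29 - 283 = -312$)
$m{\left(r \right)} = \left(4 + r\right)^{2}$
$- \frac{44301}{-135295 - 118453} + \frac{m{\left(501 \right)}}{P{\left(-177,-470 \right)}} = - \frac{44301}{-135295 - 118453} + \frac{\left(4 + 501\right)^{2}}{-312} = - \frac{44301}{-253748} + 505^{2} \left(- \frac{1}{312}\right) = \left(-44301\right) \left(- \frac{1}{253748}\right) + 255025 \left(- \frac{1}{312}\right) = \frac{44301}{253748} - \frac{255025}{312} = - \frac{16174565447}{19792344}$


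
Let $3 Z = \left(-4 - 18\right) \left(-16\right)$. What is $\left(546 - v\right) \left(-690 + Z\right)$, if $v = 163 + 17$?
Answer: $-209596$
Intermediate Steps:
$v = 180$
$Z = \frac{352}{3}$ ($Z = \frac{\left(-4 - 18\right) \left(-16\right)}{3} = \frac{\left(-22\right) \left(-16\right)}{3} = \frac{1}{3} \cdot 352 = \frac{352}{3} \approx 117.33$)
$\left(546 - v\right) \left(-690 + Z\right) = \left(546 - 180\right) \left(-690 + \frac{352}{3}\right) = \left(546 - 180\right) \left(- \frac{1718}{3}\right) = 366 \left(- \frac{1718}{3}\right) = -209596$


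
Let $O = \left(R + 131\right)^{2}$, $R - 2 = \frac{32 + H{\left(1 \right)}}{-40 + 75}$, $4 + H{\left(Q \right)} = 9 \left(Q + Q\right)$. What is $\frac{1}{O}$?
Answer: $\frac{1225}{22099401} \approx 5.5431 \cdot 10^{-5}$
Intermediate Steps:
$H{\left(Q \right)} = -4 + 18 Q$ ($H{\left(Q \right)} = -4 + 9 \left(Q + Q\right) = -4 + 9 \cdot 2 Q = -4 + 18 Q$)
$R = \frac{116}{35}$ ($R = 2 + \frac{32 + \left(-4 + 18 \cdot 1\right)}{-40 + 75} = 2 + \frac{32 + \left(-4 + 18\right)}{35} = 2 + \left(32 + 14\right) \frac{1}{35} = 2 + 46 \cdot \frac{1}{35} = 2 + \frac{46}{35} = \frac{116}{35} \approx 3.3143$)
$O = \frac{22099401}{1225}$ ($O = \left(\frac{116}{35} + 131\right)^{2} = \left(\frac{4701}{35}\right)^{2} = \frac{22099401}{1225} \approx 18040.0$)
$\frac{1}{O} = \frac{1}{\frac{22099401}{1225}} = \frac{1225}{22099401}$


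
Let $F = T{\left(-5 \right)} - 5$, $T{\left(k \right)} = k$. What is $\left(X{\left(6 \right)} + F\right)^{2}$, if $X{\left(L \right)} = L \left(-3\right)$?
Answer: $784$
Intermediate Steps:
$X{\left(L \right)} = - 3 L$
$F = -10$ ($F = -5 - 5 = -10$)
$\left(X{\left(6 \right)} + F\right)^{2} = \left(\left(-3\right) 6 - 10\right)^{2} = \left(-18 - 10\right)^{2} = \left(-28\right)^{2} = 784$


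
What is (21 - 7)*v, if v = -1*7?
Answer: -98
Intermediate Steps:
v = -7
(21 - 7)*v = (21 - 7)*(-7) = 14*(-7) = -98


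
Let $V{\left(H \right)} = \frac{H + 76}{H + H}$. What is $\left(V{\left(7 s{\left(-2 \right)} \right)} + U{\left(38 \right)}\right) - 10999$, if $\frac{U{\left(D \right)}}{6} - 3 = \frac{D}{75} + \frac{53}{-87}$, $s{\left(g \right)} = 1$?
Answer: $- \frac{111403219}{10150} \approx -10976.0$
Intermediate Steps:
$U{\left(D \right)} = \frac{416}{29} + \frac{2 D}{25}$ ($U{\left(D \right)} = 18 + 6 \left(\frac{D}{75} + \frac{53}{-87}\right) = 18 + 6 \left(D \frac{1}{75} + 53 \left(- \frac{1}{87}\right)\right) = 18 + 6 \left(\frac{D}{75} - \frac{53}{87}\right) = 18 + 6 \left(- \frac{53}{87} + \frac{D}{75}\right) = 18 + \left(- \frac{106}{29} + \frac{2 D}{25}\right) = \frac{416}{29} + \frac{2 D}{25}$)
$V{\left(H \right)} = \frac{76 + H}{2 H}$
$\left(V{\left(7 s{\left(-2 \right)} \right)} + U{\left(38 \right)}\right) - 10999 = \left(\frac{76 + 7 \cdot 1}{2 \cdot 7 \cdot 1} + \left(\frac{416}{29} + \frac{2}{25} \cdot 38\right)\right) - 10999 = \left(\frac{76 + 7}{2 \cdot 7} + \left(\frac{416}{29} + \frac{76}{25}\right)\right) - 10999 = \left(\frac{1}{2} \cdot \frac{1}{7} \cdot 83 + \frac{12604}{725}\right) - 10999 = \left(\frac{83}{14} + \frac{12604}{725}\right) - 10999 = \frac{236631}{10150} - 10999 = - \frac{111403219}{10150}$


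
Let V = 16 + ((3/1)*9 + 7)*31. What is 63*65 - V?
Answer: 3025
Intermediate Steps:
V = 1070 (V = 16 + ((3*1)*9 + 7)*31 = 16 + (3*9 + 7)*31 = 16 + (27 + 7)*31 = 16 + 34*31 = 16 + 1054 = 1070)
63*65 - V = 63*65 - 1*1070 = 4095 - 1070 = 3025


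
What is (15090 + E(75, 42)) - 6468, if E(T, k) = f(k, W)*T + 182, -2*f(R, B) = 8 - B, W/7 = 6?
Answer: 10079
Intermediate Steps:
W = 42 (W = 7*6 = 42)
f(R, B) = -4 + B/2 (f(R, B) = -(8 - B)/2 = -4 + B/2)
E(T, k) = 182 + 17*T (E(T, k) = (-4 + (1/2)*42)*T + 182 = (-4 + 21)*T + 182 = 17*T + 182 = 182 + 17*T)
(15090 + E(75, 42)) - 6468 = (15090 + (182 + 17*75)) - 6468 = (15090 + (182 + 1275)) - 6468 = (15090 + 1457) - 6468 = 16547 - 6468 = 10079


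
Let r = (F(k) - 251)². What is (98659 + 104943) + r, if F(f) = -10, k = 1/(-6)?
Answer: 271723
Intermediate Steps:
k = -⅙ (k = 1*(-⅙) = -⅙ ≈ -0.16667)
r = 68121 (r = (-10 - 251)² = (-261)² = 68121)
(98659 + 104943) + r = (98659 + 104943) + 68121 = 203602 + 68121 = 271723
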